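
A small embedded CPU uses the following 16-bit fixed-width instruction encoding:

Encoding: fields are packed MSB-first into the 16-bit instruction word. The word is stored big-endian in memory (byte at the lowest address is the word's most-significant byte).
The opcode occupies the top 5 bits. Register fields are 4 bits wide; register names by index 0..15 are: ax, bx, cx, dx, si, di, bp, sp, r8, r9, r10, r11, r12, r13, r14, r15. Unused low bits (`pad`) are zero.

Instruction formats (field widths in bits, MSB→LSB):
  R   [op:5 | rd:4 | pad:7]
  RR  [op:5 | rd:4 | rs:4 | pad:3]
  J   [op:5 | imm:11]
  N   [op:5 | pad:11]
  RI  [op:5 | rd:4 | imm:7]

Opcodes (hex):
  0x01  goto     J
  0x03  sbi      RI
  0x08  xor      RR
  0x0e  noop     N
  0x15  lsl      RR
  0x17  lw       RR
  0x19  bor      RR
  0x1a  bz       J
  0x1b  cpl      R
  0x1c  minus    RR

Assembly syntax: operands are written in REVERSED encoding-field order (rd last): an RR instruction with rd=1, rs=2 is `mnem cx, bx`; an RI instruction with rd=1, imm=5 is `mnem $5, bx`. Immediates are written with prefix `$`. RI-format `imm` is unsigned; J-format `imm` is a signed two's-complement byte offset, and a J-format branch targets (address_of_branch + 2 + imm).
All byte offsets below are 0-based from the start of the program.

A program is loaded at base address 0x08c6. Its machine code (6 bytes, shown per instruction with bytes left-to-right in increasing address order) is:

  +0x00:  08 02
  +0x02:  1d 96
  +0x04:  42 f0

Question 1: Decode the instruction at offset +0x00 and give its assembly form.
@+00  big-endian(08 02) = 0x0802
  top 5b → 0x1 → goto [J]
  imm: (w>>0)&0x7ff=0x2 → $2

goto $2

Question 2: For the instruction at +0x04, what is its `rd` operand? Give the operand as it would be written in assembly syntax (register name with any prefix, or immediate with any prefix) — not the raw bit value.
di

off 0x04: read 42 f0 as big → 0x42f0
  top 5b → 0x8 → xor [RR]
  [10:7] rd=5 = di
  [6:3] rs=14 = r14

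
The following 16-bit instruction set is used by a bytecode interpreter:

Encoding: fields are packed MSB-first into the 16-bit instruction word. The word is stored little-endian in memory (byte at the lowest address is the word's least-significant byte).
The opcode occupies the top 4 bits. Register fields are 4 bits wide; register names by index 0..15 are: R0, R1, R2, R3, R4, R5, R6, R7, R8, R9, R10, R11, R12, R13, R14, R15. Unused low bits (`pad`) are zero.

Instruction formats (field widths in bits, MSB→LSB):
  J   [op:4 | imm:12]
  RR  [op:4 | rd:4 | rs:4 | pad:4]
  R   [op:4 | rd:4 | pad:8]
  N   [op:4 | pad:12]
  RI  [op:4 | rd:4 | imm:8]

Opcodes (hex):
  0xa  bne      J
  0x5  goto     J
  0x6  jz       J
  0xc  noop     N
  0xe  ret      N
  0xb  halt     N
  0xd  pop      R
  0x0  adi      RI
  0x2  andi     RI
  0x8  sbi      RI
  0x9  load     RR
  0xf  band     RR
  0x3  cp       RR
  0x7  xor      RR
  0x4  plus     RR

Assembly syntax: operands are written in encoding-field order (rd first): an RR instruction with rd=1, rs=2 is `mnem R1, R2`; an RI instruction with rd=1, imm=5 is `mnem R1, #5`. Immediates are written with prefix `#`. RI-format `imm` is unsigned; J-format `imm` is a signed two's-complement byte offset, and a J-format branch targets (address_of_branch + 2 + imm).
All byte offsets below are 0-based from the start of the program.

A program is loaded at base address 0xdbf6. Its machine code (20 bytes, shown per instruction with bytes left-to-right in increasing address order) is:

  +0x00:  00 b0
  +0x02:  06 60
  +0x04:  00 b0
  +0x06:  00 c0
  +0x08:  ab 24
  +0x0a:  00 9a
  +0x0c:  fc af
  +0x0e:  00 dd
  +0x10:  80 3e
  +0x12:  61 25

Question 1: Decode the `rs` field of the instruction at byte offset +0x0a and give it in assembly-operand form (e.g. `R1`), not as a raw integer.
+0x0a: 00 9a ⇒ word 0x9a00 (little)
  top 4b → 0x9 → load [RR]
  rd@[11:8]=0xa ⇒ R10
  rs@[7:4]=0x0 ⇒ R0

R0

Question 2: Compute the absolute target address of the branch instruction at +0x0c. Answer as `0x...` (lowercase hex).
0xdc00

[0c] fc af → 0xaffc
  top 4b → 0xa → bne [J]
  [11:0] imm=4092 (s12→-4) = #-4
  target = base 0xdbf6 + off 0x0c + 2 + imm -4 = 0xdc00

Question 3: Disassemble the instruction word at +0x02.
off 0x02: read 06 60 as little → 0x6006
  op=0x6006>>12=0x6 ⇒ jz (J)
  imm: (w>>0)&0xfff=0x6 → #6

jz #6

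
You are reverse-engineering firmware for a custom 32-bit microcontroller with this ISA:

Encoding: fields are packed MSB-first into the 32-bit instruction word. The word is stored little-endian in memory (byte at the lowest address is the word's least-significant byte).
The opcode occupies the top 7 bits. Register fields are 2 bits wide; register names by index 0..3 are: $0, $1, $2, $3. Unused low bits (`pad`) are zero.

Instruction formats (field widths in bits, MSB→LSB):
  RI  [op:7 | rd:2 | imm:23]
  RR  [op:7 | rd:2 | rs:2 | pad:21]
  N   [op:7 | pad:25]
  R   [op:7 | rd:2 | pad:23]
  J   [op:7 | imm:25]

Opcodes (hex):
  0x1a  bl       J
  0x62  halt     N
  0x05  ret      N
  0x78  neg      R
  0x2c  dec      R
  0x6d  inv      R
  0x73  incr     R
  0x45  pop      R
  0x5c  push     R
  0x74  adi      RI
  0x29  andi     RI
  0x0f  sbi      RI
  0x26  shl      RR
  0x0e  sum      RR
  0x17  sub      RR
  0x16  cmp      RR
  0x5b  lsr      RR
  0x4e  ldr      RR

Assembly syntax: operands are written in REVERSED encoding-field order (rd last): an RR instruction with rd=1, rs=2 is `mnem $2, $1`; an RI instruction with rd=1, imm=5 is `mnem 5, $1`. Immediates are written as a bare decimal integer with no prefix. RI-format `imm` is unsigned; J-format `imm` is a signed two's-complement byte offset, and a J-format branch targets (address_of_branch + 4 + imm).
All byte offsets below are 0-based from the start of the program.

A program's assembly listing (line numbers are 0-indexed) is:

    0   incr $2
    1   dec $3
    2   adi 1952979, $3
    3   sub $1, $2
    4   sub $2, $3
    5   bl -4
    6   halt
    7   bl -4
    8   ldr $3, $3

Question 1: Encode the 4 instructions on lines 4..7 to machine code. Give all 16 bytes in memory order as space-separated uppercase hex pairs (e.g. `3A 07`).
L4: sub op=0x17:7|rd=3:2|rs=2:2|pad=0:21 ⇒ 0x2fc00000 ⇒ little 00 00 c0 2f
L5: bl op=0x1a:7|imm=-4:25 ⇒ 0x35fffffc ⇒ little fc ff ff 35
L6: halt op=0x62:7|pad=0:25 ⇒ 0xc4000000 ⇒ little 00 00 00 c4
L7: bl op=0x1a:7|imm=-4:25 ⇒ 0x35fffffc ⇒ little fc ff ff 35

00 00 C0 2F FC FF FF 35 00 00 00 C4 FC FF FF 35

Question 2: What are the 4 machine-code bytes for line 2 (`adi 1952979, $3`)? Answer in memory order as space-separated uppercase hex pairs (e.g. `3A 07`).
D3 CC 9D E9

line 2 (adi): pack op=0x74:7|rd=3:2|imm=1952979:23 = 0xe99dccd3; little→ d3 cc 9d e9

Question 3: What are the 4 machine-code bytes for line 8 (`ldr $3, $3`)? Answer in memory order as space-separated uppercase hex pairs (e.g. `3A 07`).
00 00 E0 9D

L8: ldr op=0x4e:7|rd=3:2|rs=3:2|pad=0:21 ⇒ 0x9de00000 ⇒ little 00 00 e0 9d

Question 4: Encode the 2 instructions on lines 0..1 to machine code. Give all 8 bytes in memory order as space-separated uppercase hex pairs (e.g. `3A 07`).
line 0 (incr): pack op=0x73:7|rd=2:2|pad=0:23 = 0xe7000000; little→ 00 00 00 e7
line 1 (dec): pack op=0x2c:7|rd=3:2|pad=0:23 = 0x59800000; little→ 00 00 80 59

00 00 00 E7 00 00 80 59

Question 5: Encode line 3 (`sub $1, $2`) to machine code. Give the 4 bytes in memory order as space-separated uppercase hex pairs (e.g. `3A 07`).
L3: sub op=0x17:7|rd=2:2|rs=1:2|pad=0:21 ⇒ 0x2f200000 ⇒ little 00 00 20 2f

00 00 20 2F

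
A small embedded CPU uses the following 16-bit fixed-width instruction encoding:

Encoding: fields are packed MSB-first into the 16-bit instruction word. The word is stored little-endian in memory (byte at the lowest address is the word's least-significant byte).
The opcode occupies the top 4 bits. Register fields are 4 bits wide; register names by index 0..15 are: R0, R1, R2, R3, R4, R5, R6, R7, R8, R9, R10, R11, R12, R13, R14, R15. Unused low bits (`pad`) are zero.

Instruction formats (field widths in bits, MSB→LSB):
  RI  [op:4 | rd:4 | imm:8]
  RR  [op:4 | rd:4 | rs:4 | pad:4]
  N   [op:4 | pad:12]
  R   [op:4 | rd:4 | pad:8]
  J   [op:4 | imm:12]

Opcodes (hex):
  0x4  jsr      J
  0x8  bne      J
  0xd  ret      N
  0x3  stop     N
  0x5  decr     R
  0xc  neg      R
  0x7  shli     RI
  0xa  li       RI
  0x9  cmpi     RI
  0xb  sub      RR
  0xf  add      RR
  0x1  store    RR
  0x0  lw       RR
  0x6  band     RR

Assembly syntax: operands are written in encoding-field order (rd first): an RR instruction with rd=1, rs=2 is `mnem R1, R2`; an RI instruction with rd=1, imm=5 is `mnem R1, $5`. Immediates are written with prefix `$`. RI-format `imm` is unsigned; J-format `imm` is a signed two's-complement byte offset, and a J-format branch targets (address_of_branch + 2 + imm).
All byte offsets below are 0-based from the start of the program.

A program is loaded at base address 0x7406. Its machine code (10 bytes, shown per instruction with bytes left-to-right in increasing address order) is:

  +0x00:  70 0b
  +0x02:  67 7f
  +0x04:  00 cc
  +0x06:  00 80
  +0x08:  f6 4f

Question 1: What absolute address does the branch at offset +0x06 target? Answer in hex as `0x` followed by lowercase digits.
@+06  little-endian(00 80) = 0x8000
  opcode bits[15:12]=0x8: bne/J
  [11:0] imm=0 = $0
  target = base 0x7406 + off 0x06 + 2 + imm 0 = 0x740e

0x740e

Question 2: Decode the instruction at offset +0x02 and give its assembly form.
shli R15, $103

[02] 67 7f → 0x7f67
  opcode bits[15:12]=0x7: shli/RI
  rd@[11:8]=0xf ⇒ R15
  imm@[7:0]=0x67 ⇒ $103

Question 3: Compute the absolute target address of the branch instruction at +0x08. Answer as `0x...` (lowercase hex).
0x7406

[08] f6 4f → 0x4ff6
  top 4b → 0x4 → jsr [J]
  [11:0] imm=4086 (s12→-10) = $-10
  target = base 0x7406 + off 0x08 + 2 + imm -10 = 0x7406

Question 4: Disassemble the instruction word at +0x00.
off 0x00: read 70 0b as little → 0x0b70
  op=0x0b70>>12=0x0 ⇒ lw (RR)
  rd@[11:8]=0xb ⇒ R11
  rs@[7:4]=0x7 ⇒ R7

lw R11, R7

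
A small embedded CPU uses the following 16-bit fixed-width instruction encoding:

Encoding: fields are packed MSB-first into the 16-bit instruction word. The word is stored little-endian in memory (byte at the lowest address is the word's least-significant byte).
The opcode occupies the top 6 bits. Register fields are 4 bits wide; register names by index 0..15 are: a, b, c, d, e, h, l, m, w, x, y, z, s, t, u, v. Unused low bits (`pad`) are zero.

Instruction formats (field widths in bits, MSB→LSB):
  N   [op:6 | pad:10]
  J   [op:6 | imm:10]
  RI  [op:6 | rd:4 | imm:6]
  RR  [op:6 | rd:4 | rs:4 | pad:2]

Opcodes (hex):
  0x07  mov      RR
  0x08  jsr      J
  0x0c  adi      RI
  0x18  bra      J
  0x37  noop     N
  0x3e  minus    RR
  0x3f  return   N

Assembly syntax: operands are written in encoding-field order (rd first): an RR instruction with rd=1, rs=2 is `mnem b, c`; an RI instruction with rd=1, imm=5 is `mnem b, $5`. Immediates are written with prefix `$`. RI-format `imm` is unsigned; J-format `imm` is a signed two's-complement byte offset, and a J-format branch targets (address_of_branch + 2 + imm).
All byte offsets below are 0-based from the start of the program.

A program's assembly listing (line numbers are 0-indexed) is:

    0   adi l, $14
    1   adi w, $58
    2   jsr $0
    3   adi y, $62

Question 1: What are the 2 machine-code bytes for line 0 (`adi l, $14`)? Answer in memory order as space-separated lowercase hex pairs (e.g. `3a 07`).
L0: adi op=0xc:6|rd=6:4|imm=14:6 ⇒ 0x318e ⇒ little 8e 31

8e 31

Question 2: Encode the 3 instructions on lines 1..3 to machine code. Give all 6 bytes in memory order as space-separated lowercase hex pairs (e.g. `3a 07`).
1. adi fields op=0xc:6|rd=8:4|imm=58:6 → word 323ah → 3a 32
2. jsr fields op=0x8:6|imm=0:10 → word 2000h → 00 20
3. adi fields op=0xc:6|rd=10:4|imm=62:6 → word 32beh → be 32

3a 32 00 20 be 32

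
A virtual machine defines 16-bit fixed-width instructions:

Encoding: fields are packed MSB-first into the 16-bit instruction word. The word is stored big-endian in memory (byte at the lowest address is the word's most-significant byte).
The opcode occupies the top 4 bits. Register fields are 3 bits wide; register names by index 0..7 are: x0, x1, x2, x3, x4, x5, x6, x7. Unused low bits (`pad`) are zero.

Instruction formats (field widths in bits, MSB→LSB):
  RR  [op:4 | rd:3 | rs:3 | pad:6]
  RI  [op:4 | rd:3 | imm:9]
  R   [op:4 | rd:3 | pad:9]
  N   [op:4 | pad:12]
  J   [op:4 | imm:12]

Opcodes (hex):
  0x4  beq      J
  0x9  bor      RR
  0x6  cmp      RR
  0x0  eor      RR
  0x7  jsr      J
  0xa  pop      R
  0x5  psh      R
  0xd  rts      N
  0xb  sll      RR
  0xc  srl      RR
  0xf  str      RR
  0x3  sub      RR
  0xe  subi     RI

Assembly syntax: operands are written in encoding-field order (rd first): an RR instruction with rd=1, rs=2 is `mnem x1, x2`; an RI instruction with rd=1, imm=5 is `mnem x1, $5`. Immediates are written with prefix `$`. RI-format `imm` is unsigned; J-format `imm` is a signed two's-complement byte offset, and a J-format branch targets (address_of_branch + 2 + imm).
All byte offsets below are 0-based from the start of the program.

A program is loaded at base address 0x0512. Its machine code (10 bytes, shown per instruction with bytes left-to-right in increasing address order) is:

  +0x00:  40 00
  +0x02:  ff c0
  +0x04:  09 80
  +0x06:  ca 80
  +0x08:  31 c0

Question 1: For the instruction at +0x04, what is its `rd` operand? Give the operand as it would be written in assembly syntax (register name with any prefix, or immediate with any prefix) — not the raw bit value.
+0x04: 09 80 ⇒ word 0x0980 (big)
  top 4b → 0x0 → eor [RR]
  rd: (w>>9)&0x7=0x4 → x4
  rs: (w>>6)&0x7=0x6 → x6

x4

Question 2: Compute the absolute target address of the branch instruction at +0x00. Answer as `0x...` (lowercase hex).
@+00  big-endian(40 00) = 0x4000
  op=0x4000>>12=0x4 ⇒ beq (J)
  imm: (w>>0)&0xfff=0x0 → $0
  target = base 0x0512 + off 0x00 + 2 + imm 0 = 0x0514

0x0514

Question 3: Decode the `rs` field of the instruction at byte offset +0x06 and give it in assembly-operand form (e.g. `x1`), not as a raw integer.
x2

@+06  big-endian(ca 80) = 0xca80
  op=0xca80>>12=0xc ⇒ srl (RR)
  rd: (w>>9)&0x7=0x5 → x5
  rs: (w>>6)&0x7=0x2 → x2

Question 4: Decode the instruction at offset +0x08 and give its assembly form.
sub x0, x7

[08] 31 c0 → 0x31c0
  op=0x31c0>>12=0x3 ⇒ sub (RR)
  rd: (w>>9)&0x7=0x0 → x0
  rs: (w>>6)&0x7=0x7 → x7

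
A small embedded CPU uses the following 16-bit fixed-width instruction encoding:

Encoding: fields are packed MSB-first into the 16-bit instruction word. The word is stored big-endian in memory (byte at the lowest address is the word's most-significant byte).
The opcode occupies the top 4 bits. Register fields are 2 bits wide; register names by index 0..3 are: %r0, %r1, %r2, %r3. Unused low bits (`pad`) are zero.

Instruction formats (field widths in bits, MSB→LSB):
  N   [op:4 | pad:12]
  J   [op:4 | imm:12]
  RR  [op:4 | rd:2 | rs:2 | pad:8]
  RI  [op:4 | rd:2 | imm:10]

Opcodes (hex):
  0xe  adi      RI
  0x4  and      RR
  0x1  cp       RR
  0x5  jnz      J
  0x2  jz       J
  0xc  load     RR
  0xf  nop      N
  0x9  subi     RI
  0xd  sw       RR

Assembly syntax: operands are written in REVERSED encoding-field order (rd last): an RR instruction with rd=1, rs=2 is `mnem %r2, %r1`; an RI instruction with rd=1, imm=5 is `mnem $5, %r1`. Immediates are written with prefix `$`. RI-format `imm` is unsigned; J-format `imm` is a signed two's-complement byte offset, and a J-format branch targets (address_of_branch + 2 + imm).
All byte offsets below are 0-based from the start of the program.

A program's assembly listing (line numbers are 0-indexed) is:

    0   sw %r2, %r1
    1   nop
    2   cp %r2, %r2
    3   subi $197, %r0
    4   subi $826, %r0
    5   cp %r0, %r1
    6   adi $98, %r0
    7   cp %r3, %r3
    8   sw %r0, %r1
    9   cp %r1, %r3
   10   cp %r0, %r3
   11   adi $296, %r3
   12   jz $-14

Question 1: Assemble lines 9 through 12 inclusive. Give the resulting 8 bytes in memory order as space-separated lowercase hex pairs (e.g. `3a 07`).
1d 00 1c 00 ed 28 2f f2

L9: cp op=0x1:4|rd=3:2|rs=1:2|pad=0:8 ⇒ 0x1d00 ⇒ big 1d 00
L10: cp op=0x1:4|rd=3:2|rs=0:2|pad=0:8 ⇒ 0x1c00 ⇒ big 1c 00
L11: adi op=0xe:4|rd=3:2|imm=296:10 ⇒ 0xed28 ⇒ big ed 28
L12: jz op=0x2:4|imm=-14:12 ⇒ 0x2ff2 ⇒ big 2f f2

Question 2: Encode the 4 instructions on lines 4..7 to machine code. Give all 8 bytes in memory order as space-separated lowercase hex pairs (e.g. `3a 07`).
93 3a 14 00 e0 62 1f 00

4. subi fields op=0x9:4|rd=0:2|imm=826:10 → word 933ah → 93 3a
5. cp fields op=0x1:4|rd=1:2|rs=0:2|pad=0:8 → word 1400h → 14 00
6. adi fields op=0xe:4|rd=0:2|imm=98:10 → word e062h → e0 62
7. cp fields op=0x1:4|rd=3:2|rs=3:2|pad=0:8 → word 1f00h → 1f 00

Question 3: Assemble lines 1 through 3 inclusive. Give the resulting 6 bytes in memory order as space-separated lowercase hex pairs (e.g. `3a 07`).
1. nop fields op=0xf:4|pad=0:12 → word f000h → f0 00
2. cp fields op=0x1:4|rd=2:2|rs=2:2|pad=0:8 → word 1a00h → 1a 00
3. subi fields op=0x9:4|rd=0:2|imm=197:10 → word 90c5h → 90 c5

f0 00 1a 00 90 c5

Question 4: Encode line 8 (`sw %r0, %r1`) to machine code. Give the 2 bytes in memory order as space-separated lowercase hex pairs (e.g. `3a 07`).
d4 00

L8: sw op=0xd:4|rd=1:2|rs=0:2|pad=0:8 ⇒ 0xd400 ⇒ big d4 00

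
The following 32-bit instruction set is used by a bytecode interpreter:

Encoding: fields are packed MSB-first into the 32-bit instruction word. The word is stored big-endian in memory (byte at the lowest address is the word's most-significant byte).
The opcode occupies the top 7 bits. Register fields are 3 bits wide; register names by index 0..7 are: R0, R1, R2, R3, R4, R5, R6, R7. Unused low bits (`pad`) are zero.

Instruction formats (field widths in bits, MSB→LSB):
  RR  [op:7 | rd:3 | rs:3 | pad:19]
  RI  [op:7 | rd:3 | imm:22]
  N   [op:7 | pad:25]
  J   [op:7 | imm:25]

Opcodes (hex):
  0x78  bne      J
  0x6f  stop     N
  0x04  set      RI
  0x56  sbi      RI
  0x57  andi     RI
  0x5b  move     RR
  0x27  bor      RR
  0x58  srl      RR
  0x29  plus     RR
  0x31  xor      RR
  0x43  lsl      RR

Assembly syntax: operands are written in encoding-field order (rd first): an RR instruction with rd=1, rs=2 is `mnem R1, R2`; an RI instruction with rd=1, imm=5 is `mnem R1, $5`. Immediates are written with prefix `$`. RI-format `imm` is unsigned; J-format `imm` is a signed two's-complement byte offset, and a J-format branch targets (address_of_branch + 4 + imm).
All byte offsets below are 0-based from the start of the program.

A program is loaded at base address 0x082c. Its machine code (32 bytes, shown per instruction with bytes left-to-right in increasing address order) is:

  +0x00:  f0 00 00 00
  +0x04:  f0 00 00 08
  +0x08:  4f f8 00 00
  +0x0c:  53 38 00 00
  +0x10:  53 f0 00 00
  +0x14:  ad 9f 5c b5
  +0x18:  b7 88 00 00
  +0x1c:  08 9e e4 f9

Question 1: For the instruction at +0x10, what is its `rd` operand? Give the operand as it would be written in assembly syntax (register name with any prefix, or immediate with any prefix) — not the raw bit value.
R7

off 0x10: read 53 f0 00 00 as big → 0x53f00000
  top 7b → 0x29 → plus [RR]
  rd: (w>>22)&0x7=0x7 → R7
  rs: (w>>19)&0x7=0x6 → R6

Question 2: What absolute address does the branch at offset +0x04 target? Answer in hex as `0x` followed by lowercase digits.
off 0x04: read f0 00 00 08 as big → 0xf0000008
  opcode bits[31:25]=0x78: bne/J
  imm@[24:0]=0x8 ⇒ $8
  target = base 0x082c + off 0x04 + 4 + imm 8 = 0x083c

0x083c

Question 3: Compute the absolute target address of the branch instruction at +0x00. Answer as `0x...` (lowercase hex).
+0x00: f0 00 00 00 ⇒ word 0xf0000000 (big)
  opcode bits[31:25]=0x78: bne/J
  [24:0] imm=0 = $0
  target = base 0x082c + off 0x00 + 4 + imm 0 = 0x0830

0x0830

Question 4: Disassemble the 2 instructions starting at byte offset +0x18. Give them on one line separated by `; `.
move R6, R1; set R2, $2024697

[18] b7 88 00 00 → 0xb7880000
  top 7b → 0x5b → move [RR]
  [24:22] rd=6 = R6
  [21:19] rs=1 = R1
[1c] 08 9e e4 f9 → 0x089ee4f9
  top 7b → 0x4 → set [RI]
  [24:22] rd=2 = R2
  [21:0] imm=2024697 = $2024697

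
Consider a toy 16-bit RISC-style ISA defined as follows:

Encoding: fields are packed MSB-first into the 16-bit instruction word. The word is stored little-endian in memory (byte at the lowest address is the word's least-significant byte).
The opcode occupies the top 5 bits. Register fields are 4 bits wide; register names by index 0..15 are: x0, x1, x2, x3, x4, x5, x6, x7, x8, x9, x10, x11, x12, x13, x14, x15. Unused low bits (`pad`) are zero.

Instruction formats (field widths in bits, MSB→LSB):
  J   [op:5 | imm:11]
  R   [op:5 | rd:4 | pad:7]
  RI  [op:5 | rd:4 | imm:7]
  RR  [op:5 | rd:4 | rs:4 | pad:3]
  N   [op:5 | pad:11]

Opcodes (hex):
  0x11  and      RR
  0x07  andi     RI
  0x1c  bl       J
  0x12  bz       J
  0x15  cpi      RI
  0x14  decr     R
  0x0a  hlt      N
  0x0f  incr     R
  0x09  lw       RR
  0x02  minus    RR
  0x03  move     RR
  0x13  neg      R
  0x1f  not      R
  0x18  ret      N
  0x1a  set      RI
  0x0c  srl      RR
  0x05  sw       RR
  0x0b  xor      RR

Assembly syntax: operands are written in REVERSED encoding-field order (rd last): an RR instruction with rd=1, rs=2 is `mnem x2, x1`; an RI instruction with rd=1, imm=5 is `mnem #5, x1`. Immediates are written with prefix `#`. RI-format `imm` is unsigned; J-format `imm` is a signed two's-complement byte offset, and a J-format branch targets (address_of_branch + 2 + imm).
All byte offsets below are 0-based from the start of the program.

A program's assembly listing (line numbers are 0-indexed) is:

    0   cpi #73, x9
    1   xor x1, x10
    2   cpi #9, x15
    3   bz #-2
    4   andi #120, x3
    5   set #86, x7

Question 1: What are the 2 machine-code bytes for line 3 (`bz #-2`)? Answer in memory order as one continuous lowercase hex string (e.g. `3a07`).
3. bz fields op=0x12:5|imm=-2:11 → word 97feh → fe 97

fe97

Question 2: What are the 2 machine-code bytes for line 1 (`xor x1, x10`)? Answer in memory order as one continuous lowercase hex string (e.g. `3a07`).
1. xor fields op=0xb:5|rd=10:4|rs=1:4|pad=0:3 → word 5d08h → 08 5d

085d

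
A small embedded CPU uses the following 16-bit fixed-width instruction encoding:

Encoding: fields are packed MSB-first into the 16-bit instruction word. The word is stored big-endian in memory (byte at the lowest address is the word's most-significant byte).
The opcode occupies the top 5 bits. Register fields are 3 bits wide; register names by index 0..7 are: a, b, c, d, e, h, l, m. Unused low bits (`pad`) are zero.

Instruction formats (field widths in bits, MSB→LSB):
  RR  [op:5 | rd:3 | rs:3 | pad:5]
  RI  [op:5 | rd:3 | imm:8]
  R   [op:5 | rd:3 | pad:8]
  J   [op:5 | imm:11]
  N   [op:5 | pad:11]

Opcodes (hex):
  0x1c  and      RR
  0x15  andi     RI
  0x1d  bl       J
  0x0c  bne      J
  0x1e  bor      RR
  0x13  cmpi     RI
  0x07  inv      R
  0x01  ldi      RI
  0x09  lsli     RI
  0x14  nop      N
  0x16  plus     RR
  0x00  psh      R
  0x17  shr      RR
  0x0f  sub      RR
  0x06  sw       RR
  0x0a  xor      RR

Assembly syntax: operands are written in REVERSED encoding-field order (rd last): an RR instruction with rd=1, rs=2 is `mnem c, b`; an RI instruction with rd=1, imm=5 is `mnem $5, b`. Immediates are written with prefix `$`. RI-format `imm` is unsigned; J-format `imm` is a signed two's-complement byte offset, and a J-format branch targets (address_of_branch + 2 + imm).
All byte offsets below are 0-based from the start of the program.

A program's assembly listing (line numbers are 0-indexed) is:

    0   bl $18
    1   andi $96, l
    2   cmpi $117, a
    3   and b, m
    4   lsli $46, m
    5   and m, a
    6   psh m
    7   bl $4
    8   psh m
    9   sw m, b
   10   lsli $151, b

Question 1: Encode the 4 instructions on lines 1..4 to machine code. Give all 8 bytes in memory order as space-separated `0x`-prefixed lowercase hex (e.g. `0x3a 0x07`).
0xae 0x60 0x98 0x75 0xe7 0x20 0x4f 0x2e

L1: andi op=0x15:5|rd=6:3|imm=96:8 ⇒ 0xae60 ⇒ big ae 60
L2: cmpi op=0x13:5|rd=0:3|imm=117:8 ⇒ 0x9875 ⇒ big 98 75
L3: and op=0x1c:5|rd=7:3|rs=1:3|pad=0:5 ⇒ 0xe720 ⇒ big e7 20
L4: lsli op=0x9:5|rd=7:3|imm=46:8 ⇒ 0x4f2e ⇒ big 4f 2e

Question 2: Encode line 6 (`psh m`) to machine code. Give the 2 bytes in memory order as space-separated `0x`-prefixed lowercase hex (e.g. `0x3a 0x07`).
6. psh fields op=0x0:5|rd=7:3|pad=0:8 → word 0700h → 07 00

0x07 0x00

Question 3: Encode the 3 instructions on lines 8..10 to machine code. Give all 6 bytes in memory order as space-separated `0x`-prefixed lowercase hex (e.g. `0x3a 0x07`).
0x07 0x00 0x31 0xe0 0x49 0x97

L8: psh op=0x0:5|rd=7:3|pad=0:8 ⇒ 0x0700 ⇒ big 07 00
L9: sw op=0x6:5|rd=1:3|rs=7:3|pad=0:5 ⇒ 0x31e0 ⇒ big 31 e0
L10: lsli op=0x9:5|rd=1:3|imm=151:8 ⇒ 0x4997 ⇒ big 49 97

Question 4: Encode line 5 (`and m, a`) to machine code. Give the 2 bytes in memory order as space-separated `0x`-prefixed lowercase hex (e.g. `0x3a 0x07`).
0xe0 0xe0

5. and fields op=0x1c:5|rd=0:3|rs=7:3|pad=0:5 → word e0e0h → e0 e0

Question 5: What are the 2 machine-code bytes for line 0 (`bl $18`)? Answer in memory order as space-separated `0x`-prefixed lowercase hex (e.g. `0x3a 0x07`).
line 0 (bl): pack op=0x1d:5|imm=18:11 = 0xe812; big→ e8 12

0xe8 0x12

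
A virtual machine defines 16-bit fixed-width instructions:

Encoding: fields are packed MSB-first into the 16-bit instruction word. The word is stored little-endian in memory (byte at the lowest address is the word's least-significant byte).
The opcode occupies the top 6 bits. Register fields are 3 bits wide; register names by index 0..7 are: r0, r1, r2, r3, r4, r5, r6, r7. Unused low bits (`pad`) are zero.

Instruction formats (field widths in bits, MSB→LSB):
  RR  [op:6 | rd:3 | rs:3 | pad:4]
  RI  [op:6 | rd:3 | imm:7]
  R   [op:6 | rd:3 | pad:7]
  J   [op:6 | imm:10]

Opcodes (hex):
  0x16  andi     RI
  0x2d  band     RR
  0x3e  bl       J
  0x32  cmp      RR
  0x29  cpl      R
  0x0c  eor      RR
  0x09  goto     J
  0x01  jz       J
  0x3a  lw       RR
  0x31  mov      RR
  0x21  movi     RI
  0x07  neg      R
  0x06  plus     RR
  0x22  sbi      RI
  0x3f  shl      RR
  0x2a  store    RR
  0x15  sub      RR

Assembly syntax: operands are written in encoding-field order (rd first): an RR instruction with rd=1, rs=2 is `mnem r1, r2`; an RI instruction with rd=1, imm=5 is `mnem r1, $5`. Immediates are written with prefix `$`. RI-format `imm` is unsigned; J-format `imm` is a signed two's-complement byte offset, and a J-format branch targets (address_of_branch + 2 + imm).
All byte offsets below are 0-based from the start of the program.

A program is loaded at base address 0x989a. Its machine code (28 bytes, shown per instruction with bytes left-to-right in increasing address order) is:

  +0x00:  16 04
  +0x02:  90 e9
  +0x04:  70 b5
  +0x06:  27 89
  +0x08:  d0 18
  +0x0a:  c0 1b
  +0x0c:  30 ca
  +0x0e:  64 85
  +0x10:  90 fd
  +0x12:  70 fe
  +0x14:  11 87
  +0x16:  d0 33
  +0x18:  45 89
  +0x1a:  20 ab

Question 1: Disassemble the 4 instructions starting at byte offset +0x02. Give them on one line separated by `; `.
@+02  little-endian(90 e9) = 0xe990
  op=0xe990>>10=0x3a ⇒ lw (RR)
  rd@[9:7]=0x3 ⇒ r3
  rs@[6:4]=0x1 ⇒ r1
@+04  little-endian(70 b5) = 0xb570
  op=0xb570>>10=0x2d ⇒ band (RR)
  rd@[9:7]=0x2 ⇒ r2
  rs@[6:4]=0x7 ⇒ r7
@+06  little-endian(27 89) = 0x8927
  op=0x8927>>10=0x22 ⇒ sbi (RI)
  rd@[9:7]=0x2 ⇒ r2
  imm@[6:0]=0x27 ⇒ $39
@+08  little-endian(d0 18) = 0x18d0
  op=0x18d0>>10=0x6 ⇒ plus (RR)
  rd@[9:7]=0x1 ⇒ r1
  rs@[6:4]=0x5 ⇒ r5

lw r3, r1; band r2, r7; sbi r2, $39; plus r1, r5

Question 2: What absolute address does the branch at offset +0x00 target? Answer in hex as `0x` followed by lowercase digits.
0x98b2

[00] 16 04 → 0x0416
  opcode bits[15:10]=0x1: jz/J
  imm: (w>>0)&0x3ff=0x16 → $22
  target = base 0x989a + off 0x00 + 2 + imm 22 = 0x98b2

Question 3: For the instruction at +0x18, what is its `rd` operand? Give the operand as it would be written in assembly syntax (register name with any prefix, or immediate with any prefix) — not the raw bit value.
r2

@+18  little-endian(45 89) = 0x8945
  op=0x8945>>10=0x22 ⇒ sbi (RI)
  rd@[9:7]=0x2 ⇒ r2
  imm@[6:0]=0x45 ⇒ $69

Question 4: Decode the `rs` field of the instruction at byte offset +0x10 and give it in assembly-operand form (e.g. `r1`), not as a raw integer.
r1

@+10  little-endian(90 fd) = 0xfd90
  top 6b → 0x3f → shl [RR]
  [9:7] rd=3 = r3
  [6:4] rs=1 = r1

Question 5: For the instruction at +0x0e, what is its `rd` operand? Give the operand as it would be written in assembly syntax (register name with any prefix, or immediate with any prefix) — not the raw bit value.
+0x0e: 64 85 ⇒ word 0x8564 (little)
  top 6b → 0x21 → movi [RI]
  rd: (w>>7)&0x7=0x2 → r2
  imm: (w>>0)&0x7f=0x64 → $100

r2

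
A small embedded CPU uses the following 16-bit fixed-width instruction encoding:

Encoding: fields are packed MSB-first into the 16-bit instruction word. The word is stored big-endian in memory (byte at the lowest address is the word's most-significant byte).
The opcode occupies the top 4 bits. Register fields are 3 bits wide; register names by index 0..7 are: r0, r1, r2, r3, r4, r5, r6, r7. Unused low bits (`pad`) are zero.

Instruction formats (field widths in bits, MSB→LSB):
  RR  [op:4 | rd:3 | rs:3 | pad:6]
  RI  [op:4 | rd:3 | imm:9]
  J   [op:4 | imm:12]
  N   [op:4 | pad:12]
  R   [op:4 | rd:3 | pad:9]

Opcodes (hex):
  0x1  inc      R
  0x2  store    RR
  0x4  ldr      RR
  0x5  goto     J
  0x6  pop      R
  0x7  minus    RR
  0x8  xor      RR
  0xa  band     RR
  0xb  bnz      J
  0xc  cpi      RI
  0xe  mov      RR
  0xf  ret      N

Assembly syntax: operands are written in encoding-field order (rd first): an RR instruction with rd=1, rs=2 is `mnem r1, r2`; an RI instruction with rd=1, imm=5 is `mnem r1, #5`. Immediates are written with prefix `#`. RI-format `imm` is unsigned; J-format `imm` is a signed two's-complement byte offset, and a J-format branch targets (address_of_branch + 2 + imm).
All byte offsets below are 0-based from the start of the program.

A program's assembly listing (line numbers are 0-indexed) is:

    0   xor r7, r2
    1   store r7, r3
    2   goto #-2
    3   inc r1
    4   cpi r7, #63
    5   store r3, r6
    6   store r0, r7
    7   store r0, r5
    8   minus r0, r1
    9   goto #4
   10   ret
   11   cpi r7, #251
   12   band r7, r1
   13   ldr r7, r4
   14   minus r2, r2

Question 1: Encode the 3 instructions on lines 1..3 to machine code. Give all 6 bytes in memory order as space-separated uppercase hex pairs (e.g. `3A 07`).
L1: store op=0x2:4|rd=7:3|rs=3:3|pad=0:6 ⇒ 0x2ec0 ⇒ big 2e c0
L2: goto op=0x5:4|imm=-2:12 ⇒ 0x5ffe ⇒ big 5f fe
L3: inc op=0x1:4|rd=1:3|pad=0:9 ⇒ 0x1200 ⇒ big 12 00

2E C0 5F FE 12 00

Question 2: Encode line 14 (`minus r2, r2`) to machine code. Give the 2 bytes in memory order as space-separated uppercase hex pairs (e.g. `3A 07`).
14. minus fields op=0x7:4|rd=2:3|rs=2:3|pad=0:6 → word 7480h → 74 80

74 80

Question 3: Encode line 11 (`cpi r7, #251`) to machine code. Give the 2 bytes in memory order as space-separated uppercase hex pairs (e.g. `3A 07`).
11. cpi fields op=0xc:4|rd=7:3|imm=251:9 → word cefbh → ce fb

CE FB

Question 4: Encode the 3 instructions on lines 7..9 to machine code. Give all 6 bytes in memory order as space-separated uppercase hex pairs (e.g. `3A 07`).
7. store fields op=0x2:4|rd=0:3|rs=5:3|pad=0:6 → word 2140h → 21 40
8. minus fields op=0x7:4|rd=0:3|rs=1:3|pad=0:6 → word 7040h → 70 40
9. goto fields op=0x5:4|imm=4:12 → word 5004h → 50 04

21 40 70 40 50 04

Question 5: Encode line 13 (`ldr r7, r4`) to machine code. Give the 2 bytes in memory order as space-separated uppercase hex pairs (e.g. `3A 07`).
4F 00

L13: ldr op=0x4:4|rd=7:3|rs=4:3|pad=0:6 ⇒ 0x4f00 ⇒ big 4f 00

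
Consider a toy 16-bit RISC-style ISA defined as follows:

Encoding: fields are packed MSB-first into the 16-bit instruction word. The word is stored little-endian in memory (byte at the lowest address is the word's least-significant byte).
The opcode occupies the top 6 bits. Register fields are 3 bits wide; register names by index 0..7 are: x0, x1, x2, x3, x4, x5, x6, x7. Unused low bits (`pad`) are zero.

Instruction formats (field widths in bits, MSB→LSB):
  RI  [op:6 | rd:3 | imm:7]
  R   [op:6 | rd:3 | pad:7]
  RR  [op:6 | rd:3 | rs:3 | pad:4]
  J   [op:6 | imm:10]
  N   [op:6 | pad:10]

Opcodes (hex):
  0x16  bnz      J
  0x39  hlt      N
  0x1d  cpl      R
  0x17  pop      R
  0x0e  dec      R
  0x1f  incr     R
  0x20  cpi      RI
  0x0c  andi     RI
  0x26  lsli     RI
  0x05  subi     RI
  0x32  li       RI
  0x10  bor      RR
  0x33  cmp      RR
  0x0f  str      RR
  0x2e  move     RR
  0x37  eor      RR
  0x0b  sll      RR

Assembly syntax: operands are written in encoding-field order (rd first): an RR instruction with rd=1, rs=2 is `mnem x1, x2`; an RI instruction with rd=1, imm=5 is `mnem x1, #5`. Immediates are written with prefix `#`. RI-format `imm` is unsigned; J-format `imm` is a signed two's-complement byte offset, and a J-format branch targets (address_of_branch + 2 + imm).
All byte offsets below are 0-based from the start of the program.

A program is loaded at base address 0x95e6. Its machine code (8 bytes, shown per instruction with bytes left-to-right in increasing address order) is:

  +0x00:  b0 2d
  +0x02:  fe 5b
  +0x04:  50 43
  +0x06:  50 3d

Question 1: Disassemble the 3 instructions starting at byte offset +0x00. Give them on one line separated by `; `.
sll x3, x3; bnz #-2; bor x6, x5

[00] b0 2d → 0x2db0
  op=0x2db0>>10=0xb ⇒ sll (RR)
  rd: (w>>7)&0x7=0x3 → x3
  rs: (w>>4)&0x7=0x3 → x3
[02] fe 5b → 0x5bfe
  op=0x5bfe>>10=0x16 ⇒ bnz (J)
  imm: (w>>0)&0x3ff=0x3fe (s10→-2) → #-2
[04] 50 43 → 0x4350
  op=0x4350>>10=0x10 ⇒ bor (RR)
  rd: (w>>7)&0x7=0x6 → x6
  rs: (w>>4)&0x7=0x5 → x5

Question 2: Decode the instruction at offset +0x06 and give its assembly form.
str x2, x5

+0x06: 50 3d ⇒ word 0x3d50 (little)
  op=0x3d50>>10=0xf ⇒ str (RR)
  rd@[9:7]=0x2 ⇒ x2
  rs@[6:4]=0x5 ⇒ x5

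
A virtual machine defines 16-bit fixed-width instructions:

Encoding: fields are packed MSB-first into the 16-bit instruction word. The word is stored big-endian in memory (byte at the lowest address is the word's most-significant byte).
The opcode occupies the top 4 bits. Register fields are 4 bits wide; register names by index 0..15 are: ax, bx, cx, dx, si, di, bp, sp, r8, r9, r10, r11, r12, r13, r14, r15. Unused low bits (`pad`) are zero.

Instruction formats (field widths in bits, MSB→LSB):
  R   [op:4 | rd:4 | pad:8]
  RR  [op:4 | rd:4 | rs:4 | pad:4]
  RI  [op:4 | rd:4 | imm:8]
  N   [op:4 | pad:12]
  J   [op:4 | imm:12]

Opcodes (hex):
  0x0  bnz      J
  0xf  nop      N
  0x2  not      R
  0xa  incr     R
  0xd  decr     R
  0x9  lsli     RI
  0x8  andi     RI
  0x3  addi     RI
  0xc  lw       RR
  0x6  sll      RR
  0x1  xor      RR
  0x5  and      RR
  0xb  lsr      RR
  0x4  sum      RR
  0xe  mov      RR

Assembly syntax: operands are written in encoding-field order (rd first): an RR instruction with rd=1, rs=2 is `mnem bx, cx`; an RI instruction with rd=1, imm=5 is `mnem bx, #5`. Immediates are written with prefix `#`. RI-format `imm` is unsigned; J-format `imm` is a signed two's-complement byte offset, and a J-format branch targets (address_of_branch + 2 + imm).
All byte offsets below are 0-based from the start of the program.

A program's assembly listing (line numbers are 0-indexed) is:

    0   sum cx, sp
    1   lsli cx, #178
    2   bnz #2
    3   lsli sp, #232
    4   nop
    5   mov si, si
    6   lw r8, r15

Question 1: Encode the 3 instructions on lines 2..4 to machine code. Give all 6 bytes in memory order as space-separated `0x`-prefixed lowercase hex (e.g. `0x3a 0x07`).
0x00 0x02 0x97 0xe8 0xf0 0x00

2. bnz fields op=0x0:4|imm=2:12 → word 0002h → 00 02
3. lsli fields op=0x9:4|rd=7:4|imm=232:8 → word 97e8h → 97 e8
4. nop fields op=0xf:4|pad=0:12 → word f000h → f0 00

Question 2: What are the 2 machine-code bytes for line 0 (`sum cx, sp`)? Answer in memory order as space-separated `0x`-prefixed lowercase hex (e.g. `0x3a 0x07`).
0x42 0x70

0. sum fields op=0x4:4|rd=2:4|rs=7:4|pad=0:4 → word 4270h → 42 70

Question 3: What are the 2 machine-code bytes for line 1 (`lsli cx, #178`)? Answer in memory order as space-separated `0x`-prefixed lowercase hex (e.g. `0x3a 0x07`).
L1: lsli op=0x9:4|rd=2:4|imm=178:8 ⇒ 0x92b2 ⇒ big 92 b2

0x92 0xb2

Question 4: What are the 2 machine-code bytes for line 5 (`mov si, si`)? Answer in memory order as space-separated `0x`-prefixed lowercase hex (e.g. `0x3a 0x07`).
0xe4 0x40

5. mov fields op=0xe:4|rd=4:4|rs=4:4|pad=0:4 → word e440h → e4 40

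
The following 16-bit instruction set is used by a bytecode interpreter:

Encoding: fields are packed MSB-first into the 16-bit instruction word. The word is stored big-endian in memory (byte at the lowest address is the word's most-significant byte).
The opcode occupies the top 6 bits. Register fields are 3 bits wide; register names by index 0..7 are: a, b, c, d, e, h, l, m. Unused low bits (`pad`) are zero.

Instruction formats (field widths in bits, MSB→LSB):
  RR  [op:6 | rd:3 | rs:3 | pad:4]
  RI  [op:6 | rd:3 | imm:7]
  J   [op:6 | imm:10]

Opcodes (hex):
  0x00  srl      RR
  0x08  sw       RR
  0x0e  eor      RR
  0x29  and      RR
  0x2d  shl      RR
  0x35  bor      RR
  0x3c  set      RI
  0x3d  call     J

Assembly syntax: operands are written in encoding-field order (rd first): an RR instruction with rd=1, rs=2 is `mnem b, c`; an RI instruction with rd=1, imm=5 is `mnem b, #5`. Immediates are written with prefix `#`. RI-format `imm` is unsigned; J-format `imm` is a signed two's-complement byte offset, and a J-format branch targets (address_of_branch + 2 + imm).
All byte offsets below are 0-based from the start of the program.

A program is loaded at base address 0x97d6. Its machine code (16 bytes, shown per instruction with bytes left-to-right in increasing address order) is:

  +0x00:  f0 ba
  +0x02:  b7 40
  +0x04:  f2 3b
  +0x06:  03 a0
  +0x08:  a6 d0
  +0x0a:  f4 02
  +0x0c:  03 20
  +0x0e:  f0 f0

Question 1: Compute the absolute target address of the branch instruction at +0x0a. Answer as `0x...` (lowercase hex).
0x97e4

@+0a  big-endian(f4 02) = 0xf402
  op=0xf402>>10=0x3d ⇒ call (J)
  imm@[9:0]=0x2 ⇒ #2
  target = base 0x97d6 + off 0x0a + 2 + imm 2 = 0x97e4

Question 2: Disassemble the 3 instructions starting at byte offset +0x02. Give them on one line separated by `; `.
[02] b7 40 → 0xb740
  op=0xb740>>10=0x2d ⇒ shl (RR)
  rd: (w>>7)&0x7=0x6 → l
  rs: (w>>4)&0x7=0x4 → e
[04] f2 3b → 0xf23b
  op=0xf23b>>10=0x3c ⇒ set (RI)
  rd: (w>>7)&0x7=0x4 → e
  imm: (w>>0)&0x7f=0x3b → #59
[06] 03 a0 → 0x03a0
  op=0x03a0>>10=0x0 ⇒ srl (RR)
  rd: (w>>7)&0x7=0x7 → m
  rs: (w>>4)&0x7=0x2 → c

shl l, e; set e, #59; srl m, c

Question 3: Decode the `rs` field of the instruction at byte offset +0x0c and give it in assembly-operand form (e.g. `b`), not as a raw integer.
c

+0x0c: 03 20 ⇒ word 0x0320 (big)
  op=0x0320>>10=0x0 ⇒ srl (RR)
  [9:7] rd=6 = l
  [6:4] rs=2 = c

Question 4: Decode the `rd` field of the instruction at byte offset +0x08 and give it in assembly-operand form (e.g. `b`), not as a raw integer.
off 0x08: read a6 d0 as big → 0xa6d0
  op=0xa6d0>>10=0x29 ⇒ and (RR)
  [9:7] rd=5 = h
  [6:4] rs=5 = h

h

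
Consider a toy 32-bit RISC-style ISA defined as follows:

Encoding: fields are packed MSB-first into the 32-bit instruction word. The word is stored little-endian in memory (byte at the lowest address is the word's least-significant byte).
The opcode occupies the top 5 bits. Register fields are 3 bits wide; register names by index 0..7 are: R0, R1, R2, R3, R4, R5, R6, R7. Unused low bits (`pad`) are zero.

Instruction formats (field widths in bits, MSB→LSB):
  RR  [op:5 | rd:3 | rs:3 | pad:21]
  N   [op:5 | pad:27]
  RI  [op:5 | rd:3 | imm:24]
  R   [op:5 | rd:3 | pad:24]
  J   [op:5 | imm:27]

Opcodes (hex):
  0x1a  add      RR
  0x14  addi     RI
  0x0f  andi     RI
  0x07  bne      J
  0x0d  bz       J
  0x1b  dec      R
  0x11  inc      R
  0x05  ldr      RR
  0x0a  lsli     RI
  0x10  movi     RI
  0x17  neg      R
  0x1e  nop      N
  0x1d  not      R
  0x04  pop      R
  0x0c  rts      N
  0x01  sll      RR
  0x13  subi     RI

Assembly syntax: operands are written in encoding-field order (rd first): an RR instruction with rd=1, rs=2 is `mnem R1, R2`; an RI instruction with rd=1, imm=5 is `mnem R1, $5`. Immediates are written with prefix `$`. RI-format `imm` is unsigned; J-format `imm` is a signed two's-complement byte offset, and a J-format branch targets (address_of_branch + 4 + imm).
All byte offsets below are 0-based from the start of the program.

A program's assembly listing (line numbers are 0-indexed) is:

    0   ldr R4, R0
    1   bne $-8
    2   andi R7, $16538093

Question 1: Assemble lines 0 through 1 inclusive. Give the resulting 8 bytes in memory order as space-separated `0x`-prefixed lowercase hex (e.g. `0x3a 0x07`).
0x00 0x00 0x00 0x2c 0xf8 0xff 0xff 0x3f

L0: ldr op=0x5:5|rd=4:3|rs=0:3|pad=0:21 ⇒ 0x2c000000 ⇒ little 00 00 00 2c
L1: bne op=0x7:5|imm=-8:27 ⇒ 0x3ffffff8 ⇒ little f8 ff ff 3f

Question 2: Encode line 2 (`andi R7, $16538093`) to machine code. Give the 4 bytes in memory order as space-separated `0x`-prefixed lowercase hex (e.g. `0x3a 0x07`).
0xed 0x59 0xfc 0x7f

line 2 (andi): pack op=0xf:5|rd=7:3|imm=16538093:24 = 0x7ffc59ed; little→ ed 59 fc 7f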